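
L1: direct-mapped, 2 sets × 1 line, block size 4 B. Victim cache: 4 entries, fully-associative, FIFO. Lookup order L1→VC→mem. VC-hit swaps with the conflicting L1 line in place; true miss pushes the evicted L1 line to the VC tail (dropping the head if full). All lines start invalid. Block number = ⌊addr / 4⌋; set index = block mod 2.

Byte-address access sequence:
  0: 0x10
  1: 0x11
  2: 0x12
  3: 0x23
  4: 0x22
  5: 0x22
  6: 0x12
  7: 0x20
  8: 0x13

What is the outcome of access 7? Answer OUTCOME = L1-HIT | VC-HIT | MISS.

OUTCOME = VC-HIT

0: 0x10 (blk 4, set 0) → MISS  vc=[]
1: 0x11 (blk 4, set 0) → L1-HIT  vc=[]
2: 0x12 (blk 4, set 0) → L1-HIT  vc=[]
3: 0x23 (blk 8, set 0) → MISS  vc=[4]
4: 0x22 (blk 8, set 0) → L1-HIT  vc=[4]
5: 0x22 (blk 8, set 0) → L1-HIT  vc=[4]
6: 0x12 (blk 4, set 0) → VC-HIT  vc=[8]
7: 0x20 (blk 8, set 0) → VC-HIT  vc=[4]
8: 0x13 (blk 4, set 0) → VC-HIT  vc=[8]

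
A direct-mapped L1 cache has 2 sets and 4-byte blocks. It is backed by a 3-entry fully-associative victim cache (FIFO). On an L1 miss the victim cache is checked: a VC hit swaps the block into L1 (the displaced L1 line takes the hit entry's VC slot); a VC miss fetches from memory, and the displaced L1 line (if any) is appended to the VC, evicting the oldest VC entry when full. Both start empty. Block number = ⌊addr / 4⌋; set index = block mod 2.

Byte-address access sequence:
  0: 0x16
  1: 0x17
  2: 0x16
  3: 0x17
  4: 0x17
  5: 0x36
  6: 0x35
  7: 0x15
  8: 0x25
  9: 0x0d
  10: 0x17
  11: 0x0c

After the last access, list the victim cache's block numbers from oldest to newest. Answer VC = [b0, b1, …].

VC = [13, 5, 9]

0: 0x16 (blk 5, set 1) → MISS  vc=[]
1: 0x17 (blk 5, set 1) → L1-HIT  vc=[]
2: 0x16 (blk 5, set 1) → L1-HIT  vc=[]
3: 0x17 (blk 5, set 1) → L1-HIT  vc=[]
4: 0x17 (blk 5, set 1) → L1-HIT  vc=[]
5: 0x36 (blk 13, set 1) → MISS  vc=[5]
6: 0x35 (blk 13, set 1) → L1-HIT  vc=[5]
7: 0x15 (blk 5, set 1) → VC-HIT  vc=[13]
8: 0x25 (blk 9, set 1) → MISS  vc=[13, 5]
9: 0xd (blk 3, set 1) → MISS  vc=[13, 5, 9]
10: 0x17 (blk 5, set 1) → VC-HIT  vc=[13, 3, 9]
11: 0xc (blk 3, set 1) → VC-HIT  vc=[13, 5, 9]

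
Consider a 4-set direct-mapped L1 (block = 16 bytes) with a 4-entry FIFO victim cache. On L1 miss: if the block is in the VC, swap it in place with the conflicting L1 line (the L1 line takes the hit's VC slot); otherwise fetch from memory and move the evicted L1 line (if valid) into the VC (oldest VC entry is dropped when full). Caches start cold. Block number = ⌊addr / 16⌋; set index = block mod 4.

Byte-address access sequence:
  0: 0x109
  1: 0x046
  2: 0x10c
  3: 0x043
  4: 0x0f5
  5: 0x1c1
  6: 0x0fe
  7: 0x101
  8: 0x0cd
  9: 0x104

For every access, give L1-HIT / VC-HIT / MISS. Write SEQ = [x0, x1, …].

SEQ = [MISS, MISS, VC-HIT, VC-HIT, MISS, MISS, L1-HIT, VC-HIT, MISS, VC-HIT]

#0 0x109→b16/s0 MISS; vc=[]
#1 0x46→b4/s0 MISS; vc=[16]
#2 0x10c→b16/s0 VC-HIT; vc=[4]
#3 0x43→b4/s0 VC-HIT; vc=[16]
#4 0xf5→b15/s3 MISS; vc=[16]
#5 0x1c1→b28/s0 MISS; vc=[16,4]
#6 0xfe→b15/s3 L1-HIT; vc=[16,4]
#7 0x101→b16/s0 VC-HIT; vc=[28,4]
#8 0xcd→b12/s0 MISS; vc=[28,4,16]
#9 0x104→b16/s0 VC-HIT; vc=[28,4,12]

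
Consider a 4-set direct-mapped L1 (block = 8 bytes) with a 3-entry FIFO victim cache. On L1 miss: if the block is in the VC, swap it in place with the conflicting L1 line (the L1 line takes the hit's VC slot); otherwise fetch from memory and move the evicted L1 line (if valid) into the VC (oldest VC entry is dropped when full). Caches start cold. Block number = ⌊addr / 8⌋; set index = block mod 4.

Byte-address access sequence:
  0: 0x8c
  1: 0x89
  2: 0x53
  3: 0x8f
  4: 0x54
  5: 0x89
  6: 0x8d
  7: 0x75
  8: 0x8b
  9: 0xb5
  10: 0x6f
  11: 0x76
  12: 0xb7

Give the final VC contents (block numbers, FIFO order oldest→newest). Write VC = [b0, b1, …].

VC = [10, 14, 17]

0: 0x8c (blk 17, set 1) → MISS  vc=[]
1: 0x89 (blk 17, set 1) → L1-HIT  vc=[]
2: 0x53 (blk 10, set 2) → MISS  vc=[]
3: 0x8f (blk 17, set 1) → L1-HIT  vc=[]
4: 0x54 (blk 10, set 2) → L1-HIT  vc=[]
5: 0x89 (blk 17, set 1) → L1-HIT  vc=[]
6: 0x8d (blk 17, set 1) → L1-HIT  vc=[]
7: 0x75 (blk 14, set 2) → MISS  vc=[10]
8: 0x8b (blk 17, set 1) → L1-HIT  vc=[10]
9: 0xb5 (blk 22, set 2) → MISS  vc=[10, 14]
10: 0x6f (blk 13, set 1) → MISS  vc=[10, 14, 17]
11: 0x76 (blk 14, set 2) → VC-HIT  vc=[10, 22, 17]
12: 0xb7 (blk 22, set 2) → VC-HIT  vc=[10, 14, 17]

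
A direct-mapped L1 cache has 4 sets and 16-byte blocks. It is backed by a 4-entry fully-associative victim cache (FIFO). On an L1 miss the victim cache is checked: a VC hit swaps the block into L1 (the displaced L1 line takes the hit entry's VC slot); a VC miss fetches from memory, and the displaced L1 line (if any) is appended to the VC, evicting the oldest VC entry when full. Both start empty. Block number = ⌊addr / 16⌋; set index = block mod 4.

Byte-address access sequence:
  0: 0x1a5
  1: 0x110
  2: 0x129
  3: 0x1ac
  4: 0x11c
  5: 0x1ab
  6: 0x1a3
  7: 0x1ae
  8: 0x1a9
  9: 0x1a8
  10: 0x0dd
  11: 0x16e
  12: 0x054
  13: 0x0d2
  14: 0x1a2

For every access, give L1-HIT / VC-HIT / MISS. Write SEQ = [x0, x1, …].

SEQ = [MISS, MISS, MISS, VC-HIT, L1-HIT, L1-HIT, L1-HIT, L1-HIT, L1-HIT, L1-HIT, MISS, MISS, MISS, VC-HIT, VC-HIT]

#0 0x1a5→b26/s2 MISS; vc=[]
#1 0x110→b17/s1 MISS; vc=[]
#2 0x129→b18/s2 MISS; vc=[26]
#3 0x1ac→b26/s2 VC-HIT; vc=[18]
#4 0x11c→b17/s1 L1-HIT; vc=[18]
#5 0x1ab→b26/s2 L1-HIT; vc=[18]
#6 0x1a3→b26/s2 L1-HIT; vc=[18]
#7 0x1ae→b26/s2 L1-HIT; vc=[18]
#8 0x1a9→b26/s2 L1-HIT; vc=[18]
#9 0x1a8→b26/s2 L1-HIT; vc=[18]
#10 0xdd→b13/s1 MISS; vc=[18,17]
#11 0x16e→b22/s2 MISS; vc=[18,17,26]
#12 0x54→b5/s1 MISS; vc=[18,17,26,13]
#13 0xd2→b13/s1 VC-HIT; vc=[18,17,26,5]
#14 0x1a2→b26/s2 VC-HIT; vc=[18,17,22,5]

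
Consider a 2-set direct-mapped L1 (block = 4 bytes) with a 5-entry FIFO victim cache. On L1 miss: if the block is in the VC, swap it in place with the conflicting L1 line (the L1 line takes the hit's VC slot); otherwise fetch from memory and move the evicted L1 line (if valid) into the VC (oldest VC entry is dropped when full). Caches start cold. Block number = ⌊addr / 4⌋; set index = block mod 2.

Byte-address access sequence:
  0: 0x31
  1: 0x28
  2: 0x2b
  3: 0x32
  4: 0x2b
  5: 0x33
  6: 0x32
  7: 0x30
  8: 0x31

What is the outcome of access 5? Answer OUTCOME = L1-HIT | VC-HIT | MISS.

0: 0x31 (blk 12, set 0) → MISS  vc=[]
1: 0x28 (blk 10, set 0) → MISS  vc=[12]
2: 0x2b (blk 10, set 0) → L1-HIT  vc=[12]
3: 0x32 (blk 12, set 0) → VC-HIT  vc=[10]
4: 0x2b (blk 10, set 0) → VC-HIT  vc=[12]
5: 0x33 (blk 12, set 0) → VC-HIT  vc=[10]
6: 0x32 (blk 12, set 0) → L1-HIT  vc=[10]
7: 0x30 (blk 12, set 0) → L1-HIT  vc=[10]
8: 0x31 (blk 12, set 0) → L1-HIT  vc=[10]

OUTCOME = VC-HIT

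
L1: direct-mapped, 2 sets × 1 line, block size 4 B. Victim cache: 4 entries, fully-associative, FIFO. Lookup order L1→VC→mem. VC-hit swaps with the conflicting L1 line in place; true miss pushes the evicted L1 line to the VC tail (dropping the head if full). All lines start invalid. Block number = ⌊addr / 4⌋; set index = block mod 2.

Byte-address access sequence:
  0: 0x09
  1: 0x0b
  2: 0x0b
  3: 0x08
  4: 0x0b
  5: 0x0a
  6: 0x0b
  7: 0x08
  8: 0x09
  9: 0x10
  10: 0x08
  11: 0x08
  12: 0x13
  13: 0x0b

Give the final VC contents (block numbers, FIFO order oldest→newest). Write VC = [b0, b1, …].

VC = [4]

#0 0x9→b2/s0 MISS; vc=[]
#1 0xb→b2/s0 L1-HIT; vc=[]
#2 0xb→b2/s0 L1-HIT; vc=[]
#3 0x8→b2/s0 L1-HIT; vc=[]
#4 0xb→b2/s0 L1-HIT; vc=[]
#5 0xa→b2/s0 L1-HIT; vc=[]
#6 0xb→b2/s0 L1-HIT; vc=[]
#7 0x8→b2/s0 L1-HIT; vc=[]
#8 0x9→b2/s0 L1-HIT; vc=[]
#9 0x10→b4/s0 MISS; vc=[2]
#10 0x8→b2/s0 VC-HIT; vc=[4]
#11 0x8→b2/s0 L1-HIT; vc=[4]
#12 0x13→b4/s0 VC-HIT; vc=[2]
#13 0xb→b2/s0 VC-HIT; vc=[4]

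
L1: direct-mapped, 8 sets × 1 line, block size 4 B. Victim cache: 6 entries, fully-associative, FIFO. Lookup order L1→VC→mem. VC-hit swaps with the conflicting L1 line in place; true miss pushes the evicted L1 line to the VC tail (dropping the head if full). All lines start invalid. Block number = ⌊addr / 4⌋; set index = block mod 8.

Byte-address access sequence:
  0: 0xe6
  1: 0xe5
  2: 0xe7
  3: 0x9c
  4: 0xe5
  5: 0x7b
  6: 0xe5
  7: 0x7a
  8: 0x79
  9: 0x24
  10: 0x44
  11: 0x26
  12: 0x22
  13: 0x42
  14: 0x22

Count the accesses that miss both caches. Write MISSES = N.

  [0] addr=0xe6 blk=57 s=1: MISS | VC []
  [1] addr=0xe5 blk=57 s=1: L1-HIT | VC []
  [2] addr=0xe7 blk=57 s=1: L1-HIT | VC []
  [3] addr=0x9c blk=39 s=7: MISS | VC []
  [4] addr=0xe5 blk=57 s=1: L1-HIT | VC []
  [5] addr=0x7b blk=30 s=6: MISS | VC []
  [6] addr=0xe5 blk=57 s=1: L1-HIT | VC []
  [7] addr=0x7a blk=30 s=6: L1-HIT | VC []
  [8] addr=0x79 blk=30 s=6: L1-HIT | VC []
  [9] addr=0x24 blk=9 s=1: MISS | VC [57]
  [10] addr=0x44 blk=17 s=1: MISS | VC [57, 9]
  [11] addr=0x26 blk=9 s=1: VC-HIT | VC [57, 17]
  [12] addr=0x22 blk=8 s=0: MISS | VC [57, 17]
  [13] addr=0x42 blk=16 s=0: MISS | VC [57, 17, 8]
  [14] addr=0x22 blk=8 s=0: VC-HIT | VC [57, 17, 16]

MISSES = 7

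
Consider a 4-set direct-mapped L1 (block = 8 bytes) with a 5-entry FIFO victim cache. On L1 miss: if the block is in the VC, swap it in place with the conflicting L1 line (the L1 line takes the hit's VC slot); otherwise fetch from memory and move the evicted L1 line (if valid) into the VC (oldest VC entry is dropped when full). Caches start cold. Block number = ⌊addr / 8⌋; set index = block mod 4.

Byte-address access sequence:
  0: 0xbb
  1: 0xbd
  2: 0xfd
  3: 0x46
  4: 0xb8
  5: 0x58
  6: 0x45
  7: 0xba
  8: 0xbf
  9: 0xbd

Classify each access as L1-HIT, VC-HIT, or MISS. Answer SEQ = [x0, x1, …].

0: 0xbb (blk 23, set 3) → MISS  vc=[]
1: 0xbd (blk 23, set 3) → L1-HIT  vc=[]
2: 0xfd (blk 31, set 3) → MISS  vc=[23]
3: 0x46 (blk 8, set 0) → MISS  vc=[23]
4: 0xb8 (blk 23, set 3) → VC-HIT  vc=[31]
5: 0x58 (blk 11, set 3) → MISS  vc=[31, 23]
6: 0x45 (blk 8, set 0) → L1-HIT  vc=[31, 23]
7: 0xba (blk 23, set 3) → VC-HIT  vc=[31, 11]
8: 0xbf (blk 23, set 3) → L1-HIT  vc=[31, 11]
9: 0xbd (blk 23, set 3) → L1-HIT  vc=[31, 11]

SEQ = [MISS, L1-HIT, MISS, MISS, VC-HIT, MISS, L1-HIT, VC-HIT, L1-HIT, L1-HIT]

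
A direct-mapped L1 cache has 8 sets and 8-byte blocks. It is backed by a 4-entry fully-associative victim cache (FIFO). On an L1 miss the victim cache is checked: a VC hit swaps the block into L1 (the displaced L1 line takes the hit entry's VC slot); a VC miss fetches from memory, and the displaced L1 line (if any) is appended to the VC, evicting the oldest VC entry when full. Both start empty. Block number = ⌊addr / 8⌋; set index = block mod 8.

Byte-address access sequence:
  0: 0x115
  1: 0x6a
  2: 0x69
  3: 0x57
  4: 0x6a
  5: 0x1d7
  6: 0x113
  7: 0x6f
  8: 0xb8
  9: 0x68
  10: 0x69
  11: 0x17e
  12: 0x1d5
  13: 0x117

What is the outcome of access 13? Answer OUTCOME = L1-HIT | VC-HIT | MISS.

OUTCOME = VC-HIT

  [0] addr=0x115 blk=34 s=2: MISS | VC []
  [1] addr=0x6a blk=13 s=5: MISS | VC []
  [2] addr=0x69 blk=13 s=5: L1-HIT | VC []
  [3] addr=0x57 blk=10 s=2: MISS | VC [34]
  [4] addr=0x6a blk=13 s=5: L1-HIT | VC [34]
  [5] addr=0x1d7 blk=58 s=2: MISS | VC [34, 10]
  [6] addr=0x113 blk=34 s=2: VC-HIT | VC [58, 10]
  [7] addr=0x6f blk=13 s=5: L1-HIT | VC [58, 10]
  [8] addr=0xb8 blk=23 s=7: MISS | VC [58, 10]
  [9] addr=0x68 blk=13 s=5: L1-HIT | VC [58, 10]
  [10] addr=0x69 blk=13 s=5: L1-HIT | VC [58, 10]
  [11] addr=0x17e blk=47 s=7: MISS | VC [58, 10, 23]
  [12] addr=0x1d5 blk=58 s=2: VC-HIT | VC [34, 10, 23]
  [13] addr=0x117 blk=34 s=2: VC-HIT | VC [58, 10, 23]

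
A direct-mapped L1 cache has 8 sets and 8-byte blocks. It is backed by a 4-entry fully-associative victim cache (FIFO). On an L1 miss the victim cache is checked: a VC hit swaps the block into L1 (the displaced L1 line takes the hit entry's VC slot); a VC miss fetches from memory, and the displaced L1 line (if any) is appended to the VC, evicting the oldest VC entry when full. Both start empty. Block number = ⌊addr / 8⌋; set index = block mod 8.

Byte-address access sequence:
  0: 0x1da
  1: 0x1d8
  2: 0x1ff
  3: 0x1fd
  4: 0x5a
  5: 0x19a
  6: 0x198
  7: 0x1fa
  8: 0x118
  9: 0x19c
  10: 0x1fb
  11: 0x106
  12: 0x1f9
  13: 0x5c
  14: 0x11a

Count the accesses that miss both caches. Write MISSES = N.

  [0] addr=0x1da blk=59 s=3: MISS | VC []
  [1] addr=0x1d8 blk=59 s=3: L1-HIT | VC []
  [2] addr=0x1ff blk=63 s=7: MISS | VC []
  [3] addr=0x1fd blk=63 s=7: L1-HIT | VC []
  [4] addr=0x5a blk=11 s=3: MISS | VC [59]
  [5] addr=0x19a blk=51 s=3: MISS | VC [59, 11]
  [6] addr=0x198 blk=51 s=3: L1-HIT | VC [59, 11]
  [7] addr=0x1fa blk=63 s=7: L1-HIT | VC [59, 11]
  [8] addr=0x118 blk=35 s=3: MISS | VC [59, 11, 51]
  [9] addr=0x19c blk=51 s=3: VC-HIT | VC [59, 11, 35]
  [10] addr=0x1fb blk=63 s=7: L1-HIT | VC [59, 11, 35]
  [11] addr=0x106 blk=32 s=0: MISS | VC [59, 11, 35]
  [12] addr=0x1f9 blk=63 s=7: L1-HIT | VC [59, 11, 35]
  [13] addr=0x5c blk=11 s=3: VC-HIT | VC [59, 51, 35]
  [14] addr=0x11a blk=35 s=3: VC-HIT | VC [59, 51, 11]

MISSES = 6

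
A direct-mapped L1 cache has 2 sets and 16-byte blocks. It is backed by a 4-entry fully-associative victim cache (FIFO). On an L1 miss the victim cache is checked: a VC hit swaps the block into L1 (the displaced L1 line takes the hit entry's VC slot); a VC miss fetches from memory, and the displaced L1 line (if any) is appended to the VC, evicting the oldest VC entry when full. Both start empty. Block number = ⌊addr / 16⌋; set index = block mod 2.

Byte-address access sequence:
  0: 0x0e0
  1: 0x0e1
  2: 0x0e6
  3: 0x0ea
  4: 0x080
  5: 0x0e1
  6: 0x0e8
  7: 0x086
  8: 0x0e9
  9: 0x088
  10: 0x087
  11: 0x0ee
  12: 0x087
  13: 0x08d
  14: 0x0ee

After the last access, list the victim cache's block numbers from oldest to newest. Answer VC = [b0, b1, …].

VC = [8]

0: 0xe0 (blk 14, set 0) → MISS  vc=[]
1: 0xe1 (blk 14, set 0) → L1-HIT  vc=[]
2: 0xe6 (blk 14, set 0) → L1-HIT  vc=[]
3: 0xea (blk 14, set 0) → L1-HIT  vc=[]
4: 0x80 (blk 8, set 0) → MISS  vc=[14]
5: 0xe1 (blk 14, set 0) → VC-HIT  vc=[8]
6: 0xe8 (blk 14, set 0) → L1-HIT  vc=[8]
7: 0x86 (blk 8, set 0) → VC-HIT  vc=[14]
8: 0xe9 (blk 14, set 0) → VC-HIT  vc=[8]
9: 0x88 (blk 8, set 0) → VC-HIT  vc=[14]
10: 0x87 (blk 8, set 0) → L1-HIT  vc=[14]
11: 0xee (blk 14, set 0) → VC-HIT  vc=[8]
12: 0x87 (blk 8, set 0) → VC-HIT  vc=[14]
13: 0x8d (blk 8, set 0) → L1-HIT  vc=[14]
14: 0xee (blk 14, set 0) → VC-HIT  vc=[8]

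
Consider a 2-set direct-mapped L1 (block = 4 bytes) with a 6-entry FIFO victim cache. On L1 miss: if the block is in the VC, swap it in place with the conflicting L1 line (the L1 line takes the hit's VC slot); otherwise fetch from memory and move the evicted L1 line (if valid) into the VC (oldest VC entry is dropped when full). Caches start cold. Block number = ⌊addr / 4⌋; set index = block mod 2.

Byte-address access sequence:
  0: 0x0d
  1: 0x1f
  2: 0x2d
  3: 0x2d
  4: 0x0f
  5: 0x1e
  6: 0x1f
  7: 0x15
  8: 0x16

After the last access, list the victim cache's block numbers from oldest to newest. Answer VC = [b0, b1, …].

#0 0xd→b3/s1 MISS; vc=[]
#1 0x1f→b7/s1 MISS; vc=[3]
#2 0x2d→b11/s1 MISS; vc=[3,7]
#3 0x2d→b11/s1 L1-HIT; vc=[3,7]
#4 0xf→b3/s1 VC-HIT; vc=[11,7]
#5 0x1e→b7/s1 VC-HIT; vc=[11,3]
#6 0x1f→b7/s1 L1-HIT; vc=[11,3]
#7 0x15→b5/s1 MISS; vc=[11,3,7]
#8 0x16→b5/s1 L1-HIT; vc=[11,3,7]

VC = [11, 3, 7]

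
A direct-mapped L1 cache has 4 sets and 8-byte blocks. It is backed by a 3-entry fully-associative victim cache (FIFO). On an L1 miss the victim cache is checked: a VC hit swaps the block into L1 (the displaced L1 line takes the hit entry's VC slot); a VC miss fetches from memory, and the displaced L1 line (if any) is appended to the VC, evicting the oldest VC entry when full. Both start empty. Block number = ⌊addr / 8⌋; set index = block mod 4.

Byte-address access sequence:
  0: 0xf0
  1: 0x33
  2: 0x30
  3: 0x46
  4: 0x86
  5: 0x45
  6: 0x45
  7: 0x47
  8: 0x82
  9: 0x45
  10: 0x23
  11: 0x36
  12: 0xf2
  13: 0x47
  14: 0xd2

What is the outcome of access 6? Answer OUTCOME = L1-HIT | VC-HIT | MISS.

OUTCOME = L1-HIT

#0 0xf0→b30/s2 MISS; vc=[]
#1 0x33→b6/s2 MISS; vc=[30]
#2 0x30→b6/s2 L1-HIT; vc=[30]
#3 0x46→b8/s0 MISS; vc=[30]
#4 0x86→b16/s0 MISS; vc=[30,8]
#5 0x45→b8/s0 VC-HIT; vc=[30,16]
#6 0x45→b8/s0 L1-HIT; vc=[30,16]
#7 0x47→b8/s0 L1-HIT; vc=[30,16]
#8 0x82→b16/s0 VC-HIT; vc=[30,8]
#9 0x45→b8/s0 VC-HIT; vc=[30,16]
#10 0x23→b4/s0 MISS; vc=[30,16,8]
#11 0x36→b6/s2 L1-HIT; vc=[30,16,8]
#12 0xf2→b30/s2 VC-HIT; vc=[6,16,8]
#13 0x47→b8/s0 VC-HIT; vc=[6,16,4]
#14 0xd2→b26/s2 MISS; vc=[16,4,30]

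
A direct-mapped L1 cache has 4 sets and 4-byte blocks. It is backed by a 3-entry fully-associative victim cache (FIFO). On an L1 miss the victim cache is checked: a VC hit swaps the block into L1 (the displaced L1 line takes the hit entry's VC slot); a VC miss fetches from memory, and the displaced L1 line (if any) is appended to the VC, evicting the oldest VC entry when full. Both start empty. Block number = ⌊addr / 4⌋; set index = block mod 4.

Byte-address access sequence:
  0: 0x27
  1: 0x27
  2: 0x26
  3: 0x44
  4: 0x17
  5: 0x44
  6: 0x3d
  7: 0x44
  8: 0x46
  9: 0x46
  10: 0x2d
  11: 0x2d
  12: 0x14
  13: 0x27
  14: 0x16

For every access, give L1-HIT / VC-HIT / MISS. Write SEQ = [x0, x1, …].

#0 0x27→b9/s1 MISS; vc=[]
#1 0x27→b9/s1 L1-HIT; vc=[]
#2 0x26→b9/s1 L1-HIT; vc=[]
#3 0x44→b17/s1 MISS; vc=[9]
#4 0x17→b5/s1 MISS; vc=[9,17]
#5 0x44→b17/s1 VC-HIT; vc=[9,5]
#6 0x3d→b15/s3 MISS; vc=[9,5]
#7 0x44→b17/s1 L1-HIT; vc=[9,5]
#8 0x46→b17/s1 L1-HIT; vc=[9,5]
#9 0x46→b17/s1 L1-HIT; vc=[9,5]
#10 0x2d→b11/s3 MISS; vc=[9,5,15]
#11 0x2d→b11/s3 L1-HIT; vc=[9,5,15]
#12 0x14→b5/s1 VC-HIT; vc=[9,17,15]
#13 0x27→b9/s1 VC-HIT; vc=[5,17,15]
#14 0x16→b5/s1 VC-HIT; vc=[9,17,15]

SEQ = [MISS, L1-HIT, L1-HIT, MISS, MISS, VC-HIT, MISS, L1-HIT, L1-HIT, L1-HIT, MISS, L1-HIT, VC-HIT, VC-HIT, VC-HIT]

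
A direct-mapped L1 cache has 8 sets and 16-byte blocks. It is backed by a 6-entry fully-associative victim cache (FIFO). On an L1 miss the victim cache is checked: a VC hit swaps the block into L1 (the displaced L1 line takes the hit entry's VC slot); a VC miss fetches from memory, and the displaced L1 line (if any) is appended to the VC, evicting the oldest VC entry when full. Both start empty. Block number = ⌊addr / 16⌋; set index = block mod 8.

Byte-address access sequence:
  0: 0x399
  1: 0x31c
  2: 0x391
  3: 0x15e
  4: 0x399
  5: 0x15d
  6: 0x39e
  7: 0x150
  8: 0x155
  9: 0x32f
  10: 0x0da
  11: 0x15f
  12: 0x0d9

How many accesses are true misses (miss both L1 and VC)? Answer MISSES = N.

0: 0x399 (blk 57, set 1) → MISS  vc=[]
1: 0x31c (blk 49, set 1) → MISS  vc=[57]
2: 0x391 (blk 57, set 1) → VC-HIT  vc=[49]
3: 0x15e (blk 21, set 5) → MISS  vc=[49]
4: 0x399 (blk 57, set 1) → L1-HIT  vc=[49]
5: 0x15d (blk 21, set 5) → L1-HIT  vc=[49]
6: 0x39e (blk 57, set 1) → L1-HIT  vc=[49]
7: 0x150 (blk 21, set 5) → L1-HIT  vc=[49]
8: 0x155 (blk 21, set 5) → L1-HIT  vc=[49]
9: 0x32f (blk 50, set 2) → MISS  vc=[49]
10: 0xda (blk 13, set 5) → MISS  vc=[49, 21]
11: 0x15f (blk 21, set 5) → VC-HIT  vc=[49, 13]
12: 0xd9 (blk 13, set 5) → VC-HIT  vc=[49, 21]

MISSES = 5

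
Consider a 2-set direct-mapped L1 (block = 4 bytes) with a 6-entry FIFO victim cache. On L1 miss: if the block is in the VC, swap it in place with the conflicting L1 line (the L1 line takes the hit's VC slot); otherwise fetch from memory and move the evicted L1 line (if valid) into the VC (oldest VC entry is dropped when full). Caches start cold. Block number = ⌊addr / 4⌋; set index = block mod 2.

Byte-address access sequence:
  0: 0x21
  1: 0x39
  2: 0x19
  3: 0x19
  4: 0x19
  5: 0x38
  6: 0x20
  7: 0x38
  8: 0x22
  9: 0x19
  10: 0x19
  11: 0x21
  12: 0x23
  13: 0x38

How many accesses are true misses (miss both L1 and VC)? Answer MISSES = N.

MISSES = 3

0: 0x21 (blk 8, set 0) → MISS  vc=[]
1: 0x39 (blk 14, set 0) → MISS  vc=[8]
2: 0x19 (blk 6, set 0) → MISS  vc=[8, 14]
3: 0x19 (blk 6, set 0) → L1-HIT  vc=[8, 14]
4: 0x19 (blk 6, set 0) → L1-HIT  vc=[8, 14]
5: 0x38 (blk 14, set 0) → VC-HIT  vc=[8, 6]
6: 0x20 (blk 8, set 0) → VC-HIT  vc=[14, 6]
7: 0x38 (blk 14, set 0) → VC-HIT  vc=[8, 6]
8: 0x22 (blk 8, set 0) → VC-HIT  vc=[14, 6]
9: 0x19 (blk 6, set 0) → VC-HIT  vc=[14, 8]
10: 0x19 (blk 6, set 0) → L1-HIT  vc=[14, 8]
11: 0x21 (blk 8, set 0) → VC-HIT  vc=[14, 6]
12: 0x23 (blk 8, set 0) → L1-HIT  vc=[14, 6]
13: 0x38 (blk 14, set 0) → VC-HIT  vc=[8, 6]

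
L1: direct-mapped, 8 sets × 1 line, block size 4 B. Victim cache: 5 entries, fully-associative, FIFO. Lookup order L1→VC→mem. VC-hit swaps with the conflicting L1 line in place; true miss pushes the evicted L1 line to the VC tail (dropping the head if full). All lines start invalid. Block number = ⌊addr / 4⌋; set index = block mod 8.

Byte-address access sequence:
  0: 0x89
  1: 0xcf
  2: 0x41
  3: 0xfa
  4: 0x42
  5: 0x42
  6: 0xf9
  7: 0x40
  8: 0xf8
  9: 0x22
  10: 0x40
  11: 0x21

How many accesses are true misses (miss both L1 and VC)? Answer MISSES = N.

#0 0x89→b34/s2 MISS; vc=[]
#1 0xcf→b51/s3 MISS; vc=[]
#2 0x41→b16/s0 MISS; vc=[]
#3 0xfa→b62/s6 MISS; vc=[]
#4 0x42→b16/s0 L1-HIT; vc=[]
#5 0x42→b16/s0 L1-HIT; vc=[]
#6 0xf9→b62/s6 L1-HIT; vc=[]
#7 0x40→b16/s0 L1-HIT; vc=[]
#8 0xf8→b62/s6 L1-HIT; vc=[]
#9 0x22→b8/s0 MISS; vc=[16]
#10 0x40→b16/s0 VC-HIT; vc=[8]
#11 0x21→b8/s0 VC-HIT; vc=[16]

MISSES = 5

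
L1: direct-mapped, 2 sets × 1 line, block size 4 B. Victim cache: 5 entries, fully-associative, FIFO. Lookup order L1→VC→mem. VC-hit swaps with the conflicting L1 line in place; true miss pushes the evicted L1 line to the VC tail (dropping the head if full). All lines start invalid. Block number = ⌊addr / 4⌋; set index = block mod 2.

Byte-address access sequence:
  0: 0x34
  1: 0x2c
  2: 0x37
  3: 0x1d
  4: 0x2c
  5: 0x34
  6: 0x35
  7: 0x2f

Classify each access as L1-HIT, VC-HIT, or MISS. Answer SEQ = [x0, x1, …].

SEQ = [MISS, MISS, VC-HIT, MISS, VC-HIT, VC-HIT, L1-HIT, VC-HIT]

#0 0x34→b13/s1 MISS; vc=[]
#1 0x2c→b11/s1 MISS; vc=[13]
#2 0x37→b13/s1 VC-HIT; vc=[11]
#3 0x1d→b7/s1 MISS; vc=[11,13]
#4 0x2c→b11/s1 VC-HIT; vc=[7,13]
#5 0x34→b13/s1 VC-HIT; vc=[7,11]
#6 0x35→b13/s1 L1-HIT; vc=[7,11]
#7 0x2f→b11/s1 VC-HIT; vc=[7,13]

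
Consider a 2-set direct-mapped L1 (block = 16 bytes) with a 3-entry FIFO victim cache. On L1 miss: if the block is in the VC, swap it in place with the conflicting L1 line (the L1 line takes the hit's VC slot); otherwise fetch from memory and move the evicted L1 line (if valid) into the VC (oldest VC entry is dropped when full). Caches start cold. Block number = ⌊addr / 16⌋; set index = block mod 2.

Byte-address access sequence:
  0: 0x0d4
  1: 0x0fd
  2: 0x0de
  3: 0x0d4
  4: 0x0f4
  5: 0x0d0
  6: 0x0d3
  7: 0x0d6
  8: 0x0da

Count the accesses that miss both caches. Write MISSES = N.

0: 0xd4 (blk 13, set 1) → MISS  vc=[]
1: 0xfd (blk 15, set 1) → MISS  vc=[13]
2: 0xde (blk 13, set 1) → VC-HIT  vc=[15]
3: 0xd4 (blk 13, set 1) → L1-HIT  vc=[15]
4: 0xf4 (blk 15, set 1) → VC-HIT  vc=[13]
5: 0xd0 (blk 13, set 1) → VC-HIT  vc=[15]
6: 0xd3 (blk 13, set 1) → L1-HIT  vc=[15]
7: 0xd6 (blk 13, set 1) → L1-HIT  vc=[15]
8: 0xda (blk 13, set 1) → L1-HIT  vc=[15]

MISSES = 2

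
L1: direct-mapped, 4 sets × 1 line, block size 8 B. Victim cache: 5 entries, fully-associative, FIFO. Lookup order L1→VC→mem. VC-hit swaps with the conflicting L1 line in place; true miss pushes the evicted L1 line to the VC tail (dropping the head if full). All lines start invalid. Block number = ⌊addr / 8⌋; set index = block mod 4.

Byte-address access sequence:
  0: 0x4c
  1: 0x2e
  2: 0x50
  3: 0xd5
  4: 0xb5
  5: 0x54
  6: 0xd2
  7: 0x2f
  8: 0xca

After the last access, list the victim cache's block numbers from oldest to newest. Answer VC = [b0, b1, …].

VC = [9, 22, 10, 5]

0: 0x4c (blk 9, set 1) → MISS  vc=[]
1: 0x2e (blk 5, set 1) → MISS  vc=[9]
2: 0x50 (blk 10, set 2) → MISS  vc=[9]
3: 0xd5 (blk 26, set 2) → MISS  vc=[9, 10]
4: 0xb5 (blk 22, set 2) → MISS  vc=[9, 10, 26]
5: 0x54 (blk 10, set 2) → VC-HIT  vc=[9, 22, 26]
6: 0xd2 (blk 26, set 2) → VC-HIT  vc=[9, 22, 10]
7: 0x2f (blk 5, set 1) → L1-HIT  vc=[9, 22, 10]
8: 0xca (blk 25, set 1) → MISS  vc=[9, 22, 10, 5]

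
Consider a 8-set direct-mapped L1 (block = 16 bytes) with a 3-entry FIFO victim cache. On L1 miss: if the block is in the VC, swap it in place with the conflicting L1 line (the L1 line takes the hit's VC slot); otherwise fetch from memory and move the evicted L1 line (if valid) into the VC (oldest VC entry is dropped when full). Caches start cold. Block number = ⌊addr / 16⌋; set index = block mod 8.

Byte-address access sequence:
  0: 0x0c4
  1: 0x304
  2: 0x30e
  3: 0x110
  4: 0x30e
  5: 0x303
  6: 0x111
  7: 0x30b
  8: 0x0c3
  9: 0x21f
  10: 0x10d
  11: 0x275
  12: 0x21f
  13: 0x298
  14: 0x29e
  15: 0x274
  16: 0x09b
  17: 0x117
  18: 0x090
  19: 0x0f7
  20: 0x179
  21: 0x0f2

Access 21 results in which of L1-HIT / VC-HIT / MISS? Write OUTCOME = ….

OUTCOME = VC-HIT

0: 0xc4 (blk 12, set 4) → MISS  vc=[]
1: 0x304 (blk 48, set 0) → MISS  vc=[]
2: 0x30e (blk 48, set 0) → L1-HIT  vc=[]
3: 0x110 (blk 17, set 1) → MISS  vc=[]
4: 0x30e (blk 48, set 0) → L1-HIT  vc=[]
5: 0x303 (blk 48, set 0) → L1-HIT  vc=[]
6: 0x111 (blk 17, set 1) → L1-HIT  vc=[]
7: 0x30b (blk 48, set 0) → L1-HIT  vc=[]
8: 0xc3 (blk 12, set 4) → L1-HIT  vc=[]
9: 0x21f (blk 33, set 1) → MISS  vc=[17]
10: 0x10d (blk 16, set 0) → MISS  vc=[17, 48]
11: 0x275 (blk 39, set 7) → MISS  vc=[17, 48]
12: 0x21f (blk 33, set 1) → L1-HIT  vc=[17, 48]
13: 0x298 (blk 41, set 1) → MISS  vc=[17, 48, 33]
14: 0x29e (blk 41, set 1) → L1-HIT  vc=[17, 48, 33]
15: 0x274 (blk 39, set 7) → L1-HIT  vc=[17, 48, 33]
16: 0x9b (blk 9, set 1) → MISS  vc=[48, 33, 41]
17: 0x117 (blk 17, set 1) → MISS  vc=[33, 41, 9]
18: 0x90 (blk 9, set 1) → VC-HIT  vc=[33, 41, 17]
19: 0xf7 (blk 15, set 7) → MISS  vc=[41, 17, 39]
20: 0x179 (blk 23, set 7) → MISS  vc=[17, 39, 15]
21: 0xf2 (blk 15, set 7) → VC-HIT  vc=[17, 39, 23]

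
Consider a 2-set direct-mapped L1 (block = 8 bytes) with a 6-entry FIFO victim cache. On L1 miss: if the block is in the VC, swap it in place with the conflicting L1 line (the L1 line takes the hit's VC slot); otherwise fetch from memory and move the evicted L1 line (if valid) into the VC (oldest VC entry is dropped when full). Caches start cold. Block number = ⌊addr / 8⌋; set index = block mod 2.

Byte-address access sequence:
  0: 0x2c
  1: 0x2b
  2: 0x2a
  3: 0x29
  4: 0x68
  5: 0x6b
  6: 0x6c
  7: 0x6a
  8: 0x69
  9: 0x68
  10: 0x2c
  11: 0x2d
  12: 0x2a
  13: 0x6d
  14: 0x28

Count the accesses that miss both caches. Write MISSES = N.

MISSES = 2

#0 0x2c→b5/s1 MISS; vc=[]
#1 0x2b→b5/s1 L1-HIT; vc=[]
#2 0x2a→b5/s1 L1-HIT; vc=[]
#3 0x29→b5/s1 L1-HIT; vc=[]
#4 0x68→b13/s1 MISS; vc=[5]
#5 0x6b→b13/s1 L1-HIT; vc=[5]
#6 0x6c→b13/s1 L1-HIT; vc=[5]
#7 0x6a→b13/s1 L1-HIT; vc=[5]
#8 0x69→b13/s1 L1-HIT; vc=[5]
#9 0x68→b13/s1 L1-HIT; vc=[5]
#10 0x2c→b5/s1 VC-HIT; vc=[13]
#11 0x2d→b5/s1 L1-HIT; vc=[13]
#12 0x2a→b5/s1 L1-HIT; vc=[13]
#13 0x6d→b13/s1 VC-HIT; vc=[5]
#14 0x28→b5/s1 VC-HIT; vc=[13]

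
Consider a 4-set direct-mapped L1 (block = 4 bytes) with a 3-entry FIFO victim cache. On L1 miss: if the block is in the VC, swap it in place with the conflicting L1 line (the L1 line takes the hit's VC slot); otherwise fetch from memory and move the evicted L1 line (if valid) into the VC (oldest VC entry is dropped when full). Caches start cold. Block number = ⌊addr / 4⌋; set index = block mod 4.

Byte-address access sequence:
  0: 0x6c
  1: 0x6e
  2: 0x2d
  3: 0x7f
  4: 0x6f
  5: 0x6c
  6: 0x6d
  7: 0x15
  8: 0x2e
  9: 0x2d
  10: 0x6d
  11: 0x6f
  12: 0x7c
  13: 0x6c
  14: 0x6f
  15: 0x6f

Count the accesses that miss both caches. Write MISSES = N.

  [0] addr=0x6c blk=27 s=3: MISS | VC []
  [1] addr=0x6e blk=27 s=3: L1-HIT | VC []
  [2] addr=0x2d blk=11 s=3: MISS | VC [27]
  [3] addr=0x7f blk=31 s=3: MISS | VC [27, 11]
  [4] addr=0x6f blk=27 s=3: VC-HIT | VC [31, 11]
  [5] addr=0x6c blk=27 s=3: L1-HIT | VC [31, 11]
  [6] addr=0x6d blk=27 s=3: L1-HIT | VC [31, 11]
  [7] addr=0x15 blk=5 s=1: MISS | VC [31, 11]
  [8] addr=0x2e blk=11 s=3: VC-HIT | VC [31, 27]
  [9] addr=0x2d blk=11 s=3: L1-HIT | VC [31, 27]
  [10] addr=0x6d blk=27 s=3: VC-HIT | VC [31, 11]
  [11] addr=0x6f blk=27 s=3: L1-HIT | VC [31, 11]
  [12] addr=0x7c blk=31 s=3: VC-HIT | VC [27, 11]
  [13] addr=0x6c blk=27 s=3: VC-HIT | VC [31, 11]
  [14] addr=0x6f blk=27 s=3: L1-HIT | VC [31, 11]
  [15] addr=0x6f blk=27 s=3: L1-HIT | VC [31, 11]

MISSES = 4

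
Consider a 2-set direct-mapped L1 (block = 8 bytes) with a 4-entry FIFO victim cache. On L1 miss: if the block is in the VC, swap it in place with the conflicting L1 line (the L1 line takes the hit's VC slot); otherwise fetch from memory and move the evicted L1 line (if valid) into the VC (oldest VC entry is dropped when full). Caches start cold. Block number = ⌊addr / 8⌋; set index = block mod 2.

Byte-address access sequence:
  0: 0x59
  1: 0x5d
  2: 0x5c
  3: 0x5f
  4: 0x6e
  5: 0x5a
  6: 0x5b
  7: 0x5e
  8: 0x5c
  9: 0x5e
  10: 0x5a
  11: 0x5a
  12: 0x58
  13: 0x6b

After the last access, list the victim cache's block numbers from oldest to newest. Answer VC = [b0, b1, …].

VC = [11]

0: 0x59 (blk 11, set 1) → MISS  vc=[]
1: 0x5d (blk 11, set 1) → L1-HIT  vc=[]
2: 0x5c (blk 11, set 1) → L1-HIT  vc=[]
3: 0x5f (blk 11, set 1) → L1-HIT  vc=[]
4: 0x6e (blk 13, set 1) → MISS  vc=[11]
5: 0x5a (blk 11, set 1) → VC-HIT  vc=[13]
6: 0x5b (blk 11, set 1) → L1-HIT  vc=[13]
7: 0x5e (blk 11, set 1) → L1-HIT  vc=[13]
8: 0x5c (blk 11, set 1) → L1-HIT  vc=[13]
9: 0x5e (blk 11, set 1) → L1-HIT  vc=[13]
10: 0x5a (blk 11, set 1) → L1-HIT  vc=[13]
11: 0x5a (blk 11, set 1) → L1-HIT  vc=[13]
12: 0x58 (blk 11, set 1) → L1-HIT  vc=[13]
13: 0x6b (blk 13, set 1) → VC-HIT  vc=[11]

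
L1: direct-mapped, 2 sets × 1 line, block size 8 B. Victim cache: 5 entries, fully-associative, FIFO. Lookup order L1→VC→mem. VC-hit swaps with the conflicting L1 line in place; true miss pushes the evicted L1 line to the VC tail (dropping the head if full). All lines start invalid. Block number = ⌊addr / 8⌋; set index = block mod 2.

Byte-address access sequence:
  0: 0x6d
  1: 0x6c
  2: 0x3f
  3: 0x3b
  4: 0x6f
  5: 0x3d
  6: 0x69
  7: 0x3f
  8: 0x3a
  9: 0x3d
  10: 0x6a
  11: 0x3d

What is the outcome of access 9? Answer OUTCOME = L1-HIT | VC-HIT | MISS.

OUTCOME = L1-HIT

0: 0x6d (blk 13, set 1) → MISS  vc=[]
1: 0x6c (blk 13, set 1) → L1-HIT  vc=[]
2: 0x3f (blk 7, set 1) → MISS  vc=[13]
3: 0x3b (blk 7, set 1) → L1-HIT  vc=[13]
4: 0x6f (blk 13, set 1) → VC-HIT  vc=[7]
5: 0x3d (blk 7, set 1) → VC-HIT  vc=[13]
6: 0x69 (blk 13, set 1) → VC-HIT  vc=[7]
7: 0x3f (blk 7, set 1) → VC-HIT  vc=[13]
8: 0x3a (blk 7, set 1) → L1-HIT  vc=[13]
9: 0x3d (blk 7, set 1) → L1-HIT  vc=[13]
10: 0x6a (blk 13, set 1) → VC-HIT  vc=[7]
11: 0x3d (blk 7, set 1) → VC-HIT  vc=[13]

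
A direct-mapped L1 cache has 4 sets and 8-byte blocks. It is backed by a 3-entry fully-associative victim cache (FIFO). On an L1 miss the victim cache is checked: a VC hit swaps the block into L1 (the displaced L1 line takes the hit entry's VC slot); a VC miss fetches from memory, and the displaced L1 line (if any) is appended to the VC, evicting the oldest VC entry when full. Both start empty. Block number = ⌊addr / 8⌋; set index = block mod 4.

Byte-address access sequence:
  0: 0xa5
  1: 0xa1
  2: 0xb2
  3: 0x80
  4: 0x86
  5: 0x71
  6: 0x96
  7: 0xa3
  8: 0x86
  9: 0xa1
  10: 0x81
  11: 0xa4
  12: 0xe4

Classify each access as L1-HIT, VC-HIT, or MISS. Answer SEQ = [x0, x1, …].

SEQ = [MISS, L1-HIT, MISS, MISS, L1-HIT, MISS, MISS, VC-HIT, VC-HIT, VC-HIT, VC-HIT, VC-HIT, MISS]

#0 0xa5→b20/s0 MISS; vc=[]
#1 0xa1→b20/s0 L1-HIT; vc=[]
#2 0xb2→b22/s2 MISS; vc=[]
#3 0x80→b16/s0 MISS; vc=[20]
#4 0x86→b16/s0 L1-HIT; vc=[20]
#5 0x71→b14/s2 MISS; vc=[20,22]
#6 0x96→b18/s2 MISS; vc=[20,22,14]
#7 0xa3→b20/s0 VC-HIT; vc=[16,22,14]
#8 0x86→b16/s0 VC-HIT; vc=[20,22,14]
#9 0xa1→b20/s0 VC-HIT; vc=[16,22,14]
#10 0x81→b16/s0 VC-HIT; vc=[20,22,14]
#11 0xa4→b20/s0 VC-HIT; vc=[16,22,14]
#12 0xe4→b28/s0 MISS; vc=[22,14,20]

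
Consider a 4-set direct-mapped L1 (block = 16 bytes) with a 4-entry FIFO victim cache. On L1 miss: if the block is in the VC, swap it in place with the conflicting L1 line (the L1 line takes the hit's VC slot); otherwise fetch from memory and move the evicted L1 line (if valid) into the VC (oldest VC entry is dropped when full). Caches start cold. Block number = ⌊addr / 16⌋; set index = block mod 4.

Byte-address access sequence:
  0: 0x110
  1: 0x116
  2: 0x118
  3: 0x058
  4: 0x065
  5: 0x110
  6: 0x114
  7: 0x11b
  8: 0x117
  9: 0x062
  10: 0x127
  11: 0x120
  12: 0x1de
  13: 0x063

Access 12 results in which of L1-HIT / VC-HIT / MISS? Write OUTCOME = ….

0: 0x110 (blk 17, set 1) → MISS  vc=[]
1: 0x116 (blk 17, set 1) → L1-HIT  vc=[]
2: 0x118 (blk 17, set 1) → L1-HIT  vc=[]
3: 0x58 (blk 5, set 1) → MISS  vc=[17]
4: 0x65 (blk 6, set 2) → MISS  vc=[17]
5: 0x110 (blk 17, set 1) → VC-HIT  vc=[5]
6: 0x114 (blk 17, set 1) → L1-HIT  vc=[5]
7: 0x11b (blk 17, set 1) → L1-HIT  vc=[5]
8: 0x117 (blk 17, set 1) → L1-HIT  vc=[5]
9: 0x62 (blk 6, set 2) → L1-HIT  vc=[5]
10: 0x127 (blk 18, set 2) → MISS  vc=[5, 6]
11: 0x120 (blk 18, set 2) → L1-HIT  vc=[5, 6]
12: 0x1de (blk 29, set 1) → MISS  vc=[5, 6, 17]
13: 0x63 (blk 6, set 2) → VC-HIT  vc=[5, 18, 17]

OUTCOME = MISS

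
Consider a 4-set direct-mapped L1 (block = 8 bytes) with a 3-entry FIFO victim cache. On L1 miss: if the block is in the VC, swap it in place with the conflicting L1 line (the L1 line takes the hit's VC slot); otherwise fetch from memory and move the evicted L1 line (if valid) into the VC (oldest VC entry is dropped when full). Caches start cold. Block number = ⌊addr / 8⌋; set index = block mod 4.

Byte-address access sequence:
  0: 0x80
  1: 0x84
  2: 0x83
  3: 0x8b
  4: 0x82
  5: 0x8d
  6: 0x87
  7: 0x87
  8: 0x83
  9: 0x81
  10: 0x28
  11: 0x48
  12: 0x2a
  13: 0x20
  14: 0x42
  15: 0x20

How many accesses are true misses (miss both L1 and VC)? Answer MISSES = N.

0: 0x80 (blk 16, set 0) → MISS  vc=[]
1: 0x84 (blk 16, set 0) → L1-HIT  vc=[]
2: 0x83 (blk 16, set 0) → L1-HIT  vc=[]
3: 0x8b (blk 17, set 1) → MISS  vc=[]
4: 0x82 (blk 16, set 0) → L1-HIT  vc=[]
5: 0x8d (blk 17, set 1) → L1-HIT  vc=[]
6: 0x87 (blk 16, set 0) → L1-HIT  vc=[]
7: 0x87 (blk 16, set 0) → L1-HIT  vc=[]
8: 0x83 (blk 16, set 0) → L1-HIT  vc=[]
9: 0x81 (blk 16, set 0) → L1-HIT  vc=[]
10: 0x28 (blk 5, set 1) → MISS  vc=[17]
11: 0x48 (blk 9, set 1) → MISS  vc=[17, 5]
12: 0x2a (blk 5, set 1) → VC-HIT  vc=[17, 9]
13: 0x20 (blk 4, set 0) → MISS  vc=[17, 9, 16]
14: 0x42 (blk 8, set 0) → MISS  vc=[9, 16, 4]
15: 0x20 (blk 4, set 0) → VC-HIT  vc=[9, 16, 8]

MISSES = 6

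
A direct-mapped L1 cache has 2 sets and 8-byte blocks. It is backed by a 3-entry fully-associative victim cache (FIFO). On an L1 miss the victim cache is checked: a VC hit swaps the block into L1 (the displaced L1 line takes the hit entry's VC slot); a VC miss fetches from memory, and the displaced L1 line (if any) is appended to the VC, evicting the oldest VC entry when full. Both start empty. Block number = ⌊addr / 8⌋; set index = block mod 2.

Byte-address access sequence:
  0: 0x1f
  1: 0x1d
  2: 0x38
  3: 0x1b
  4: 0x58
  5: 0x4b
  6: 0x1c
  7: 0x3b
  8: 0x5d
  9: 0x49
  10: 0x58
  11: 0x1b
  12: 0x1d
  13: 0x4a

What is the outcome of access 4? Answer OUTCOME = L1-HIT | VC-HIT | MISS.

OUTCOME = MISS

  [0] addr=0x1f blk=3 s=1: MISS | VC []
  [1] addr=0x1d blk=3 s=1: L1-HIT | VC []
  [2] addr=0x38 blk=7 s=1: MISS | VC [3]
  [3] addr=0x1b blk=3 s=1: VC-HIT | VC [7]
  [4] addr=0x58 blk=11 s=1: MISS | VC [7, 3]
  [5] addr=0x4b blk=9 s=1: MISS | VC [7, 3, 11]
  [6] addr=0x1c blk=3 s=1: VC-HIT | VC [7, 9, 11]
  [7] addr=0x3b blk=7 s=1: VC-HIT | VC [3, 9, 11]
  [8] addr=0x5d blk=11 s=1: VC-HIT | VC [3, 9, 7]
  [9] addr=0x49 blk=9 s=1: VC-HIT | VC [3, 11, 7]
  [10] addr=0x58 blk=11 s=1: VC-HIT | VC [3, 9, 7]
  [11] addr=0x1b blk=3 s=1: VC-HIT | VC [11, 9, 7]
  [12] addr=0x1d blk=3 s=1: L1-HIT | VC [11, 9, 7]
  [13] addr=0x4a blk=9 s=1: VC-HIT | VC [11, 3, 7]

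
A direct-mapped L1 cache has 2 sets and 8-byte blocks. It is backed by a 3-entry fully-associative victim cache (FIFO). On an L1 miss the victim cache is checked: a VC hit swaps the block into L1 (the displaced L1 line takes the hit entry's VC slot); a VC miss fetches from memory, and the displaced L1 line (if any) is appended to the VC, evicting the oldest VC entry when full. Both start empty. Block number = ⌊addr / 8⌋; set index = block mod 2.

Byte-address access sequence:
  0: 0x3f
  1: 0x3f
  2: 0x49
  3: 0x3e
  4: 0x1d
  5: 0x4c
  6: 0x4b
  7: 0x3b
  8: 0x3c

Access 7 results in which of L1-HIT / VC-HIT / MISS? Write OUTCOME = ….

OUTCOME = VC-HIT

  [0] addr=0x3f blk=7 s=1: MISS | VC []
  [1] addr=0x3f blk=7 s=1: L1-HIT | VC []
  [2] addr=0x49 blk=9 s=1: MISS | VC [7]
  [3] addr=0x3e blk=7 s=1: VC-HIT | VC [9]
  [4] addr=0x1d blk=3 s=1: MISS | VC [9, 7]
  [5] addr=0x4c blk=9 s=1: VC-HIT | VC [3, 7]
  [6] addr=0x4b blk=9 s=1: L1-HIT | VC [3, 7]
  [7] addr=0x3b blk=7 s=1: VC-HIT | VC [3, 9]
  [8] addr=0x3c blk=7 s=1: L1-HIT | VC [3, 9]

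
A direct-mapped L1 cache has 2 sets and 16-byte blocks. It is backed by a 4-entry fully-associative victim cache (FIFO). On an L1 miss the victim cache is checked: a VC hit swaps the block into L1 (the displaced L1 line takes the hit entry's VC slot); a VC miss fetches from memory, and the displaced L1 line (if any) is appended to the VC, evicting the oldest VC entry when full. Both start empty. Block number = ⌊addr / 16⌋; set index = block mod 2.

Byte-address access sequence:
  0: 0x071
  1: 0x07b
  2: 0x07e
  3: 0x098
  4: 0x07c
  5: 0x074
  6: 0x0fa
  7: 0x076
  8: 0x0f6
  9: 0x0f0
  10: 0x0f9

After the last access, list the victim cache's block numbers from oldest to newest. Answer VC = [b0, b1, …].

VC = [9, 7]

  [0] addr=0x71 blk=7 s=1: MISS | VC []
  [1] addr=0x7b blk=7 s=1: L1-HIT | VC []
  [2] addr=0x7e blk=7 s=1: L1-HIT | VC []
  [3] addr=0x98 blk=9 s=1: MISS | VC [7]
  [4] addr=0x7c blk=7 s=1: VC-HIT | VC [9]
  [5] addr=0x74 blk=7 s=1: L1-HIT | VC [9]
  [6] addr=0xfa blk=15 s=1: MISS | VC [9, 7]
  [7] addr=0x76 blk=7 s=1: VC-HIT | VC [9, 15]
  [8] addr=0xf6 blk=15 s=1: VC-HIT | VC [9, 7]
  [9] addr=0xf0 blk=15 s=1: L1-HIT | VC [9, 7]
  [10] addr=0xf9 blk=15 s=1: L1-HIT | VC [9, 7]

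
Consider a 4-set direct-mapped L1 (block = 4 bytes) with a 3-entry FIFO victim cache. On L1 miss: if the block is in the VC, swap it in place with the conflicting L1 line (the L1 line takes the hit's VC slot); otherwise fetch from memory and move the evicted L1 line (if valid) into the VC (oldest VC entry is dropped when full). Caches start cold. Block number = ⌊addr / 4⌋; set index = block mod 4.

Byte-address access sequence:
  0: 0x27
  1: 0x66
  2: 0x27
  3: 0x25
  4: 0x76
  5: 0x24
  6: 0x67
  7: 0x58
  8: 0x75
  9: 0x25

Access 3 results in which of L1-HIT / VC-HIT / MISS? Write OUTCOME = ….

#0 0x27→b9/s1 MISS; vc=[]
#1 0x66→b25/s1 MISS; vc=[9]
#2 0x27→b9/s1 VC-HIT; vc=[25]
#3 0x25→b9/s1 L1-HIT; vc=[25]
#4 0x76→b29/s1 MISS; vc=[25,9]
#5 0x24→b9/s1 VC-HIT; vc=[25,29]
#6 0x67→b25/s1 VC-HIT; vc=[9,29]
#7 0x58→b22/s2 MISS; vc=[9,29]
#8 0x75→b29/s1 VC-HIT; vc=[9,25]
#9 0x25→b9/s1 VC-HIT; vc=[29,25]

OUTCOME = L1-HIT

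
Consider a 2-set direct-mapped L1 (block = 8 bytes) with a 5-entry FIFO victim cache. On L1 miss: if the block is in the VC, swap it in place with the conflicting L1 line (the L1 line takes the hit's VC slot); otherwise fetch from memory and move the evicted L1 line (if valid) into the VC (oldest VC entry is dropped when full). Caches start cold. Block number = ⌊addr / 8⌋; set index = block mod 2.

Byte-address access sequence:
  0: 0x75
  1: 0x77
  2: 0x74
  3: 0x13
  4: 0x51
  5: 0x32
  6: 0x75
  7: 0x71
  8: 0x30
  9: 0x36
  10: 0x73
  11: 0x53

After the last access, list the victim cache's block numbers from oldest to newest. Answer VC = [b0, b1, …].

  [0] addr=0x75 blk=14 s=0: MISS | VC []
  [1] addr=0x77 blk=14 s=0: L1-HIT | VC []
  [2] addr=0x74 blk=14 s=0: L1-HIT | VC []
  [3] addr=0x13 blk=2 s=0: MISS | VC [14]
  [4] addr=0x51 blk=10 s=0: MISS | VC [14, 2]
  [5] addr=0x32 blk=6 s=0: MISS | VC [14, 2, 10]
  [6] addr=0x75 blk=14 s=0: VC-HIT | VC [6, 2, 10]
  [7] addr=0x71 blk=14 s=0: L1-HIT | VC [6, 2, 10]
  [8] addr=0x30 blk=6 s=0: VC-HIT | VC [14, 2, 10]
  [9] addr=0x36 blk=6 s=0: L1-HIT | VC [14, 2, 10]
  [10] addr=0x73 blk=14 s=0: VC-HIT | VC [6, 2, 10]
  [11] addr=0x53 blk=10 s=0: VC-HIT | VC [6, 2, 14]

VC = [6, 2, 14]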